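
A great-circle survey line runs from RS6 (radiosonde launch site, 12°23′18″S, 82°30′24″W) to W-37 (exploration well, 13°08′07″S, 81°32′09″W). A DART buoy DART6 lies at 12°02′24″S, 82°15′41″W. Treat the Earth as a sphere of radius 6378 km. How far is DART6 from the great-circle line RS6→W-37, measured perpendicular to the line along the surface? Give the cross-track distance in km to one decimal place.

RS6: φ = -12.38833°, λ = -82.50667°
W-37: φ = -13.13528°, λ = -81.53583°
DART6: φ = -12.04000°, λ = -82.26139°
δ₁₃ = central angle RS6→DART6 = 0.007380 rad  (haversine)
θ₁₃ = bearing RS6→DART6 = 34.562°,  θ₁₂ = bearing RS6→W-37 = 128.375°
dₓₜ = R·arcsin(sin δ₁₃ · sin(θ₁₃ − θ₁₂)) = 6378·arcsin(0.00738·sin(-93.813°)) = -46.967 km
|dₓₜ| = 46.967 km

47.0 km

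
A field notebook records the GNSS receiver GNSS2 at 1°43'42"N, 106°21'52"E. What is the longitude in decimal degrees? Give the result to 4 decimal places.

106° + 21′/60 + 52″/3600 = 106 + 0.35000 + 0.01444 = 106.3644°

106.3644°E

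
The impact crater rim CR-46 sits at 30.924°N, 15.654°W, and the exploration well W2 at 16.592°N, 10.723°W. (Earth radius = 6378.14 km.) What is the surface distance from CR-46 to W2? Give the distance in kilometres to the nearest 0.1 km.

Δφ = -14.3320°,  Δλ = 4.9310°
a = sin²(Δφ/2) + cos φ₁ cos φ₂ sin²(Δλ/2) = 0.017083
c = 2·arcsin(√a) = 0.262151 rad = 15.0201°
d = R·c = 6378.14 × 0.262151 = 1672.0 km

1672.0 km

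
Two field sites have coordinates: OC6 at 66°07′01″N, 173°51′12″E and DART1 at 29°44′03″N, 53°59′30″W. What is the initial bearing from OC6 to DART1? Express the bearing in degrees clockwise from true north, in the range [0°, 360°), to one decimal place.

41.3°

OC6: φ = +66.11694°, λ = +173.85333°
DART1: φ = +29.73417°, λ = -53.99167°
Δλ = 132.1550°
y = sin Δλ · cos φ₂ = 0.643725
x = cos φ₁ sin φ₂ − sin φ₁ cos φ₂ cos Δλ = 0.733680
θ = atan2(y, x) = 41.2635° → 41.2635° (mod 360°)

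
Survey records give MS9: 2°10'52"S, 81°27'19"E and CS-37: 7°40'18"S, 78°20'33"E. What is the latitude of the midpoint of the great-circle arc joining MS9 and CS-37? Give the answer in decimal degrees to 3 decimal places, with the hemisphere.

4.928°S

MS9: φ = -2.18111°, λ = +81.45528°
CS-37: φ = -7.67167°, λ = +78.34250°
Bx = cos φ₂ cos Δλ = 0.989587,  By = cos φ₂ sin Δλ = -0.053815
φₘ = atan2(sin φ₁ + sin φ₂, √((cos φ₁ + Bx)² + By²)) = -4.92820°
λₘ = λ₁ + atan2(By, cos φ₁ + Bx) = 79.90532°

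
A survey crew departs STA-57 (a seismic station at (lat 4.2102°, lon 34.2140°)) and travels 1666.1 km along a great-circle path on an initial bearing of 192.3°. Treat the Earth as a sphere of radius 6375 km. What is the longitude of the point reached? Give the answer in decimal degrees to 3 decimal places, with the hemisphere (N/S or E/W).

31.006°E

δ = d/R = 1666.1/6375 = 0.261349 rad
φ₂ = arcsin(sin φ₁ cos δ + cos φ₁ sin δ cos θ)
   = arcsin(0.07342·0.96604 + 0.99730·0.25838·-0.97705) = -10.41921°
λ₂ = λ₁ + atan2(sin θ sin δ cos φ₁, cos δ − sin φ₁ sin φ₂) = 31.00568°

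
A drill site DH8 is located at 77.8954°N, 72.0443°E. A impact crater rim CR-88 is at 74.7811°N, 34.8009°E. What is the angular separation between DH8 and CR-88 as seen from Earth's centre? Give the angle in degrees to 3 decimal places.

9.142°

Δφ = -3.1143°,  Δλ = -37.2434°
a = sin²(Δφ/2) + cos φ₁ cos φ₂ sin²(Δλ/2) = 0.006351
c = 2·arcsin(√a) = 0.159559 rad = 9.1420°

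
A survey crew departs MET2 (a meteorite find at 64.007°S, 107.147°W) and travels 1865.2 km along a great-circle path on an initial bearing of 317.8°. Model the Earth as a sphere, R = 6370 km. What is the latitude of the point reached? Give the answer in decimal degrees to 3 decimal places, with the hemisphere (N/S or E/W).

δ = d/R = 1865.2/6370 = 0.292810 rad
φ₂ = arcsin(sin φ₁ cos δ + cos φ₁ sin δ cos θ)
   = arcsin(-0.89885·0.95744 + 0.43826·0.28864·0.74080) = -50.07424°
λ₂ = λ₁ + atan2(sin θ sin δ cos φ₁, cos δ − sin φ₁ sin φ₂) = -124.73095°

50.074°S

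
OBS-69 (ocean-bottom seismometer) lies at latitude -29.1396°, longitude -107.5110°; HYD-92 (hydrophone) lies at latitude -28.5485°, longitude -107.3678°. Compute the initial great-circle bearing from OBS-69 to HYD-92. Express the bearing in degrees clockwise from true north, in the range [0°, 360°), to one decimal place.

Δλ = 0.1432°
y = sin Δλ · cos φ₂ = 0.002195
x = cos φ₁ sin φ₂ − sin φ₁ cos φ₂ cos Δλ = 0.010315
θ = atan2(y, x) = 12.0153° → 12.0153° (mod 360°)

12.0°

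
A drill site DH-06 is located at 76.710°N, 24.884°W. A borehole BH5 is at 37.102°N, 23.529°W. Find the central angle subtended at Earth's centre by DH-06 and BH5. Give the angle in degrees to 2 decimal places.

39.61°

Δφ = -39.6080°,  Δλ = 1.3550°
a = sin²(Δφ/2) + cos φ₁ cos φ₂ sin²(Δλ/2) = 0.114814
c = 2·arcsin(√a) = 0.691370 rad = 39.6126°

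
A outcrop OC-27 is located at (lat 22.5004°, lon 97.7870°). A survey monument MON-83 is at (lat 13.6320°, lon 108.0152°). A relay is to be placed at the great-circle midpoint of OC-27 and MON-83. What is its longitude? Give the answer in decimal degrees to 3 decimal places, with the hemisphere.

103.031°E

Bx = cos φ₂ cos Δλ = 0.956386,  By = cos φ₂ sin Δλ = 0.172567
φₘ = atan2(sin φ₁ + sin φ₂, √((cos φ₁ + Bx)² + By²)) = 18.13365°
λₘ = λ₁ + atan2(By, cos φ₁ + Bx) = 103.03081°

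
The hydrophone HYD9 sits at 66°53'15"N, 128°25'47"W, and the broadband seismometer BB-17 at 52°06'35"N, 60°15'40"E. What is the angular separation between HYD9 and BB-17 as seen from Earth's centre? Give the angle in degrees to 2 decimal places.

60.82°

HYD9: φ = +66.88750°, λ = -128.42972°
BB-17: φ = +52.10972°, λ = +60.26111°
Δφ = -14.7778°,  Δλ = -171.3092°
a = sin²(Δφ/2) + cos φ₁ cos φ₂ sin²(Δλ/2) = 0.256232
c = 2·arcsin(√a) = 1.061532 rad = 60.8213°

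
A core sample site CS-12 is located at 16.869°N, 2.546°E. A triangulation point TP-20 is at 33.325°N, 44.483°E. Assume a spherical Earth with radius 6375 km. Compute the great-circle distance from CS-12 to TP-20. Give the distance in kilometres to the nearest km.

4566 km

Δφ = 16.4560°,  Δλ = 41.9370°
a = sin²(Δφ/2) + cos φ₁ cos φ₂ sin²(Δλ/2) = 0.122880
c = 2·arcsin(√a) = 0.716300 rad = 41.0409°
d = R·c = 6375 × 0.716300 = 4566.4 km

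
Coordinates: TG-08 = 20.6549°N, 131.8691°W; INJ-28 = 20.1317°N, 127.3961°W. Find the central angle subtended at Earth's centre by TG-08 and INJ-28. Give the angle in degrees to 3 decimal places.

4.225°

Δφ = -0.5232°,  Δλ = 4.4730°
a = sin²(Δφ/2) + cos φ₁ cos φ₂ sin²(Δλ/2) = 0.001359
c = 2·arcsin(√a) = 0.073740 rad = 4.2250°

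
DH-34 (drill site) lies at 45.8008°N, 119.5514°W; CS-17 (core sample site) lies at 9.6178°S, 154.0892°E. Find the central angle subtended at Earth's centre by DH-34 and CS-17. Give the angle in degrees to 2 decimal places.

94.37°

Δφ = -55.4186°,  Δλ = -86.3594°
a = sin²(Δφ/2) + cos φ₁ cos φ₂ sin²(Δλ/2) = 0.538067
c = 2·arcsin(√a) = 1.647004 rad = 94.3664°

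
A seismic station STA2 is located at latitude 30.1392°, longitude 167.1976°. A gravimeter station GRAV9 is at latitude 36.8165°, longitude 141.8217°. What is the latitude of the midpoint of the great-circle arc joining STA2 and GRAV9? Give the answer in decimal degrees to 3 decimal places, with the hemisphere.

Bx = cos φ₂ cos Δλ = 0.723317,  By = cos φ₂ sin Δλ = -0.343084
φₘ = atan2(sin φ₁ + sin φ₂, √((cos φ₁ + Bx)² + By²)) = 34.13168°
λₘ = λ₁ + atan2(By, cos φ₁ + Bx) = 155.00730°

34.132°N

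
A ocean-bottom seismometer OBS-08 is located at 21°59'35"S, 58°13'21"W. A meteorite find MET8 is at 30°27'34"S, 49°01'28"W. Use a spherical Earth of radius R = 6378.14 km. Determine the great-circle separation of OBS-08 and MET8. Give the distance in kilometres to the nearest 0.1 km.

OBS-08: φ = -21.99306°, λ = -58.22250°
MET8: φ = -30.45944°, λ = -49.02444°
Δφ = -8.4664°,  Δλ = 9.1981°
a = sin²(Δφ/2) + cos φ₁ cos φ₂ sin²(Δλ/2) = 0.010587
c = 2·arcsin(√a) = 0.206155 rad = 11.8118°
d = R·c = 6378.14 × 0.206155 = 1314.9 km

1314.9 km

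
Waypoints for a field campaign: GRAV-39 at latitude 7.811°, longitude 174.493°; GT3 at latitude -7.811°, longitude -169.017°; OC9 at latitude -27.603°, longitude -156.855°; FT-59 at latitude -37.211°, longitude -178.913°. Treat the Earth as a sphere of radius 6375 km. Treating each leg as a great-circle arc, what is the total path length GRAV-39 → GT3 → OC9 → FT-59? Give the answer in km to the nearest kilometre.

7394 km

GRAV-39→GT3: c = 0.395801 rad, d = 2523.23 km
GT3→OC9: c = 0.399584 rad, d = 2547.35 km
OC9→FT-59: c = 0.364468 rad, d = 2323.48 km
Total = 2523.23 + 2547.35 + 2323.48 = 7394.06 km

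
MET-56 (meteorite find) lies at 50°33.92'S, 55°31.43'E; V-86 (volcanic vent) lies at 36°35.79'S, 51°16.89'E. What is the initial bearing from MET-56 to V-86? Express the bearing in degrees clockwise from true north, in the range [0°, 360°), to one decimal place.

346.1°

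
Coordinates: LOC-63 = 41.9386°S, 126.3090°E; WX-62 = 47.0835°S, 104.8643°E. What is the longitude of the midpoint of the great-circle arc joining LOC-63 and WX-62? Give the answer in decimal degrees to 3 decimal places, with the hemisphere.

Bx = cos φ₂ cos Δλ = 0.633791,  By = cos φ₂ sin Δλ = -0.248951
φₘ = atan2(sin φ₁ + sin φ₂, √((cos φ₁ + Bx)² + By²)) = -45.01463°
λₘ = λ₁ + atan2(By, cos φ₁ + Bx) = 116.06583°

116.066°E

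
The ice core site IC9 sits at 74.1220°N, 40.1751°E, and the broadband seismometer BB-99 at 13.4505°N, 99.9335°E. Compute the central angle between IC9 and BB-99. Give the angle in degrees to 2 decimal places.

Δφ = -60.6715°,  Δλ = 59.7584°
a = sin²(Δφ/2) + cos φ₁ cos φ₂ sin²(Δλ/2) = 0.321128
c = 2·arcsin(√a) = 1.204946 rad = 69.0383°

69.04°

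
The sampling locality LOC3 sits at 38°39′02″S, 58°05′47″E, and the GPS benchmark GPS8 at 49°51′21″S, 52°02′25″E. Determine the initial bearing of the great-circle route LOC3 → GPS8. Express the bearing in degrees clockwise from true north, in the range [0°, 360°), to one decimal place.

LOC3: φ = -38.65056°, λ = +58.09639°
GPS8: φ = -49.85583°, λ = +52.04028°
Δλ = -6.0561°
y = sin Δλ · cos φ₂ = -0.068019
x = cos φ₁ sin φ₂ − sin φ₁ cos φ₂ cos Δλ = -0.196572
θ = atan2(y, x) = -160.9131° → 199.0869° (mod 360°)

199.1°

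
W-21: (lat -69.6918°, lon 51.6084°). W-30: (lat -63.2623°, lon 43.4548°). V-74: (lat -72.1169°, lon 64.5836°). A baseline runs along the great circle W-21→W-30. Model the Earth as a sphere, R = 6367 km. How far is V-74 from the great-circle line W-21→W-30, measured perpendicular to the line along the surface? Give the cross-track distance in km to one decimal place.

216.6 km

δ₁₃ = central angle W-21→V-74 = 0.085076 rad  (haversine)
θ₁₃ = bearing W-21→V-74 = 125.767°,  θ₁₂ = bearing W-21→W-30 = 329.358°
dₓₜ = R·arcsin(sin δ₁₃ · sin(θ₁₃ − θ₁₂)) = 6367·arcsin(0.08497·sin(-203.591°)) = 216.563 km
|dₓₜ| = 216.563 km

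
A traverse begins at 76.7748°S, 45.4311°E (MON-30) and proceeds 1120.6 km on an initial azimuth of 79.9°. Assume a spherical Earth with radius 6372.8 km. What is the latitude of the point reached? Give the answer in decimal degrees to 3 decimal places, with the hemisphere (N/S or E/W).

δ = d/R = 1120.6/6372.8 = 0.175841 rad
φ₂ = arcsin(sin φ₁ cos δ + cos φ₁ sin δ cos θ)
   = arcsin(-0.97348·0.98458 + 0.22878·0.17494·0.17537) = -72.07284°
λ₂ = λ₁ + atan2(sin θ sin δ cos φ₁, cos δ − sin φ₁ sin φ₂) = 79.45389°

72.073°S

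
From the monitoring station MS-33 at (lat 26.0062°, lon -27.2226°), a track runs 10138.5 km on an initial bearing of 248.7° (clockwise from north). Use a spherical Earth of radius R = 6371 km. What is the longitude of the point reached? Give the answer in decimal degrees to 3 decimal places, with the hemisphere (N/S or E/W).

108.629°W

δ = d/R = 10138.5/6371 = 1.591351 rad
φ₂ = arcsin(sin φ₁ cos δ + cos φ₁ sin δ cos θ)
   = arcsin(0.43847·-0.02055 + 0.89875·0.99979·-0.36325) = -19.59771°
λ₂ = λ₁ + atan2(sin θ sin δ cos φ₁, cos δ − sin φ₁ sin φ₂) = -108.62905°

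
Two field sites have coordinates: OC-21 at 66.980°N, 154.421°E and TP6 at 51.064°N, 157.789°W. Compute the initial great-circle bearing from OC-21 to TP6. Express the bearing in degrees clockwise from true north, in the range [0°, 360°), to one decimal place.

100.3°

Δλ = 47.7900°
y = sin Δλ · cos φ₂ = 0.465486
x = cos φ₁ sin φ₂ − sin φ₁ cos φ₂ cos Δλ = -0.084423
θ = atan2(y, x) = 100.2798° → 100.2798° (mod 360°)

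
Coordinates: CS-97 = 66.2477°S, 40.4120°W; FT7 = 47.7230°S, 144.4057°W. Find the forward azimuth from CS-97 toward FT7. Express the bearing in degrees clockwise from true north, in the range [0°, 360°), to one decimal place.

Δλ = -103.9937°
y = sin Δλ · cos φ₂ = -0.652751
x = cos φ₁ sin φ₂ − sin φ₁ cos φ₂ cos Δλ = -0.446914
θ = atan2(y, x) = -124.3980° → 235.6020° (mod 360°)

235.6°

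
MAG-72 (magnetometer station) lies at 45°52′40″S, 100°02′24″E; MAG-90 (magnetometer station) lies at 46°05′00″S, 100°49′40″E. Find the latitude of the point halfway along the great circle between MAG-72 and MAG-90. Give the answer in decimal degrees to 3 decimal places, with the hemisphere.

45.981°S

MAG-72: φ = -45.87778°, λ = +100.04000°
MAG-90: φ = -46.08333°, λ = +100.82778°
Bx = cos φ₂ cos Δλ = 0.693546,  By = cos φ₂ sin Δλ = 0.009536
φₘ = atan2(sin φ₁ + sin φ₂, √((cos φ₁ + Bx)² + By²)) = -45.98123°
λₘ = λ₁ + atan2(By, cos φ₁ + Bx) = 100.43316°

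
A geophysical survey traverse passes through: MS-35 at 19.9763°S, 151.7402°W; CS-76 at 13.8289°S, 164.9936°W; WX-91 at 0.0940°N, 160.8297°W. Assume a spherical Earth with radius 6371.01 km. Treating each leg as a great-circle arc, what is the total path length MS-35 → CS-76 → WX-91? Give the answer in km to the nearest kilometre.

MS-35→CS-76: c = 0.245798 rad, d = 1565.98 km
CS-76→WX-91: c = 0.253433 rad, d = 1614.63 km
Total = 1565.98 + 1614.63 = 3180.61 km

3181 km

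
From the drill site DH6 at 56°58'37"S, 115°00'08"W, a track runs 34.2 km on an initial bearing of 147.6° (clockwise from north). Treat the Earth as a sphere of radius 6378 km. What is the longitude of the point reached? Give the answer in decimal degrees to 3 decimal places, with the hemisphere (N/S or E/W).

DH6: φ = -56.97694°, λ = -115.00222°
δ = d/R = 34.2/6378 = 0.005362 rad
φ₂ = arcsin(sin φ₁ cos δ + cos φ₁ sin δ cos θ)
   = arcsin(-0.83845·0.99999 + 0.54498·0.00536·-0.84433) = -57.23598°
λ₂ = λ₁ + atan2(sin θ sin δ cos φ₁, cos δ − sin φ₁ sin φ₂) = -114.69803°

114.698°W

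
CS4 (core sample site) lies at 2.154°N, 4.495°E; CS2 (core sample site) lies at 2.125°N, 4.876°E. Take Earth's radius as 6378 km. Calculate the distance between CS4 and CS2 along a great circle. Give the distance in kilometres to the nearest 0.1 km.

42.5 km

Δφ = -0.0290°,  Δλ = 0.3810°
a = sin²(Δφ/2) + cos φ₁ cos φ₂ sin²(Δλ/2) = 0.000011
c = 2·arcsin(√a) = 0.006664 rad = 0.3818°
d = R·c = 6378 × 0.006664 = 42.5 km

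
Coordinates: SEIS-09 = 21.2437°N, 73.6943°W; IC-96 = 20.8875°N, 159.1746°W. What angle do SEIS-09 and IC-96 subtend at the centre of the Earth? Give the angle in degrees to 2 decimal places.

78.59°

Δφ = -0.3562°,  Δλ = -85.4803°
a = sin²(Δφ/2) + cos φ₁ cos φ₂ sin²(Δλ/2) = 0.401097
c = 2·arcsin(√a) = 1.371678 rad = 78.5914°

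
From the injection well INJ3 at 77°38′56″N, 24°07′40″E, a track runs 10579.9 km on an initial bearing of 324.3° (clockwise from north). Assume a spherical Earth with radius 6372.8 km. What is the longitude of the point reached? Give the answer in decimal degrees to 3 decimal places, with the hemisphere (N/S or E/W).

120.185°W

INJ3: φ = +77.64889°, λ = +24.12778°
δ = d/R = 10579.9/6372.8 = 1.660165 rad
φ₂ = arcsin(sin φ₁ cos δ + cos φ₁ sin δ cos θ)
   = arcsin(0.97686·-0.08925 + 0.21390·0.99601·0.81208) = 4.92369°
λ₂ = λ₁ + atan2(sin θ sin δ cos φ₁, cos δ − sin φ₁ sin φ₂) = -120.18464°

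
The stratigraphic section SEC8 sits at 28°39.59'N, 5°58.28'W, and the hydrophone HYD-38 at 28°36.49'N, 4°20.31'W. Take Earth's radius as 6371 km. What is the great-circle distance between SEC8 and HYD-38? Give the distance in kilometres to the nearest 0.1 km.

SEC8: φ = +28.65983°, λ = -5.97133°
HYD-38: φ = +28.60817°, λ = -4.33850°
Δφ = -0.0517°,  Δλ = 1.6328°
a = sin²(Δφ/2) + cos φ₁ cos φ₂ sin²(Δλ/2) = 0.000157
c = 2·arcsin(√a) = 0.025029 rad = 1.4341°
d = R·c = 6371 × 0.025029 = 159.5 km

159.5 km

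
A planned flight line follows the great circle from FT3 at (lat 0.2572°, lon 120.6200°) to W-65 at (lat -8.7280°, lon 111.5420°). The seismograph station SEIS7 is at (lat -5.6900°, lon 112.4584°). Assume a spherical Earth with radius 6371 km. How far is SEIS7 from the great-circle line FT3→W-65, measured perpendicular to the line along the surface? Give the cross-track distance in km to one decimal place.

170.5 km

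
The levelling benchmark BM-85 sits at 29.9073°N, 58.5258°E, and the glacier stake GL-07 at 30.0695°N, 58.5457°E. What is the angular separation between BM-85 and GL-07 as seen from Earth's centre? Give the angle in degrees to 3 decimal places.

Δφ = 0.1622°,  Δλ = 0.0199°
a = sin²(Δφ/2) + cos φ₁ cos φ₂ sin²(Δλ/2) = 0.000002
c = 2·arcsin(√a) = 0.002847 rad = 0.1631°

0.163°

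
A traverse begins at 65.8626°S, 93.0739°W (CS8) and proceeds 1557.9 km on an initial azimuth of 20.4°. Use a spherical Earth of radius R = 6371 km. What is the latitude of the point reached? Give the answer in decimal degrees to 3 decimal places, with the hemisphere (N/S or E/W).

52.432°S

δ = d/R = 1557.9/6371 = 0.244530 rad
φ₂ = arcsin(sin φ₁ cos δ + cos φ₁ sin δ cos θ)
   = arcsin(-0.91257·0.97025 + 0.40893·0.24210·0.93728) = -52.43176°
λ₂ = λ₁ + atan2(sin θ sin δ cos φ₁, cos δ − sin φ₁ sin φ₂) = -85.11805°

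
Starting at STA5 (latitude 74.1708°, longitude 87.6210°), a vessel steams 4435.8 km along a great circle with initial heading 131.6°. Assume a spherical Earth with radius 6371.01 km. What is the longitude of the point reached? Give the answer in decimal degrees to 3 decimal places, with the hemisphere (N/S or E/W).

δ = d/R = 4435.8/6371.01 = 0.696248 rad
φ₂ = arcsin(sin φ₁ cos δ + cos φ₁ sin δ cos θ)
   = arcsin(0.96208·0.76725 + 0.27277·0.64134·-0.66393) = 38.46323°
λ₂ = λ₁ + atan2(sin θ sin δ cos φ₁, cos δ − sin φ₁ sin φ₂) = 125.39177°

125.392°E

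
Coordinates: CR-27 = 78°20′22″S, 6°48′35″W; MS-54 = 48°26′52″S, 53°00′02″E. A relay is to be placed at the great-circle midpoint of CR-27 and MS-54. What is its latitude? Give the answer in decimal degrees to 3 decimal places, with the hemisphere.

65.575°S

CR-27: φ = -78.33944°, λ = -6.80972°
MS-54: φ = -48.44778°, λ = +53.00056°
Bx = cos φ₂ cos Δλ = 0.333552,  By = cos φ₂ sin Δλ = 0.573335
φₘ = atan2(sin φ₁ + sin φ₂, √((cos φ₁ + Bx)² + By²)) = -65.57503°
λₘ = λ₁ + atan2(By, cos φ₁ + Bx) = 40.13577°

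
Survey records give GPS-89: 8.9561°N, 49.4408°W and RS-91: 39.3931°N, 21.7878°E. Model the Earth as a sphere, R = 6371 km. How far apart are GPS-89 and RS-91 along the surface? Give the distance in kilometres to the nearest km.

7767 km

Δφ = 30.4370°,  Δλ = 71.2286°
a = sin²(Δφ/2) + cos φ₁ cos φ₂ sin²(Δλ/2) = 0.327774
c = 2·arcsin(√a) = 1.219142 rad = 69.8517°
d = R·c = 6371 × 1.219142 = 7767.2 km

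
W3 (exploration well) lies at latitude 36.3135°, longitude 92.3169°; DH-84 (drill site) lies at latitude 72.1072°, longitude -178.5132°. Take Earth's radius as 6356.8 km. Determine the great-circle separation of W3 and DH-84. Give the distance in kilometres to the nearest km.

6152 km

Δφ = 35.7937°,  Δλ = 89.1699°
a = sin²(Δφ/2) + cos φ₁ cos φ₂ sin²(Δλ/2) = 0.216427
c = 2·arcsin(√a) = 0.967759 rad = 55.4485°
d = R·c = 6356.8 × 0.967759 = 6151.9 km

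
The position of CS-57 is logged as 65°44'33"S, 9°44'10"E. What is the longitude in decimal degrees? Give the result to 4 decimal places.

9.7361°E

9° + 44′/60 + 10″/3600 = 9 + 0.73333 + 0.00278 = 9.7361°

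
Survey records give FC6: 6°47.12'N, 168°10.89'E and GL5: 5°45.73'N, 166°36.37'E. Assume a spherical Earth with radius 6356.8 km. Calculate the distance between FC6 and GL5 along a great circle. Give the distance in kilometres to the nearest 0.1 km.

FC6: φ = +6.78533°, λ = +168.18150°
GL5: φ = +5.76217°, λ = +166.60617°
Δφ = -1.0232°,  Δλ = -1.5753°
a = sin²(Δφ/2) + cos φ₁ cos φ₂ sin²(Δλ/2) = 0.000266
c = 2·arcsin(√a) = 0.032647 rad = 1.8705°
d = R·c = 6356.8 × 0.032647 = 207.5 km

207.5 km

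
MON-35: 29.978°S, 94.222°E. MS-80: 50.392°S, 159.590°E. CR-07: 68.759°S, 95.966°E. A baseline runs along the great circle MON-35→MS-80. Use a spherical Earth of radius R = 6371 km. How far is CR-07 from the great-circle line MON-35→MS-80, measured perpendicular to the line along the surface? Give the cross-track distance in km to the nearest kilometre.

δ₁₃ = central angle MON-35→CR-07 = 0.677088 rad  (haversine)
θ₁₃ = bearing MON-35→CR-07 = 178.992°,  θ₁₂ = bearing MON-35→MS-80 = 132.690°
dₓₜ = R·arcsin(sin δ₁₃ · sin(θ₁₃ − θ₁₂)) = 6371·arcsin(0.62653·sin(46.301°)) = 2994.945 km
|dₓₜ| = 2994.945 km

2995 km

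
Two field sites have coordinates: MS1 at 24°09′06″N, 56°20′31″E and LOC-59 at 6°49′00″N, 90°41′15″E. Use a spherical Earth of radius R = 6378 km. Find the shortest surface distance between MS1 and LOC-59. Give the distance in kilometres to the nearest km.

4140 km

MS1: φ = +24.15167°, λ = +56.34194°
LOC-59: φ = +6.81667°, λ = +90.68750°
Δφ = -17.3350°,  Δλ = 34.3456°
a = sin²(Δφ/2) + cos φ₁ cos φ₂ sin²(Δλ/2) = 0.101692
c = 2·arcsin(√a) = 0.649121 rad = 37.1919°
d = R·c = 6378 × 0.649121 = 4140.1 km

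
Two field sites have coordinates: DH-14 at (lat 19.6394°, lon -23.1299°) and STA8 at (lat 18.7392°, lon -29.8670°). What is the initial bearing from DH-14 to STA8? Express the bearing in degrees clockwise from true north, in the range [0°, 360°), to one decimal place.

263.1°

Δλ = -6.7371°
y = sin Δλ · cos φ₂ = -0.111095
x = cos φ₁ sin φ₂ − sin φ₁ cos φ₂ cos Δλ = -0.013513
θ = atan2(y, x) = -96.9351° → 263.0649° (mod 360°)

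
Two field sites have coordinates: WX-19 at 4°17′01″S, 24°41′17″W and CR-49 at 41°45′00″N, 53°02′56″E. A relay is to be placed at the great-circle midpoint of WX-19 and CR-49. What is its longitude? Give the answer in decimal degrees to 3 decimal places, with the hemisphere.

7.557°E

WX-19: φ = -4.28361°, λ = -24.68806°
CR-49: φ = +41.75000°, λ = +53.04889°
Bx = cos φ₂ cos Δλ = 0.158463,  By = cos φ₂ sin Δλ = 0.729034
φₘ = atan2(sin φ₁ + sin φ₂, √((cos φ₁ + Bx)² + By²)) = 23.39618°
λₘ = λ₁ + atan2(By, cos φ₁ + Bx) = 7.55703°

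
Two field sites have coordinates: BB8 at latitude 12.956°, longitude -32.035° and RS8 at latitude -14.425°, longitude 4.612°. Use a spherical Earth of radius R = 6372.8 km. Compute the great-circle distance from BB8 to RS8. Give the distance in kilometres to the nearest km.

5056 km

Δφ = -27.3810°,  Δλ = 36.6470°
a = sin²(Δφ/2) + cos φ₁ cos φ₂ sin²(Δλ/2) = 0.149299
c = 2·arcsin(√a) = 0.793435 rad = 45.4605°
d = R·c = 6372.8 × 0.793435 = 5056.4 km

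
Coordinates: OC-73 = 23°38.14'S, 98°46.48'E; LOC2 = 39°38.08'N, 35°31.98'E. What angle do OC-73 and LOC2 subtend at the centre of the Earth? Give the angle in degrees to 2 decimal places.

OC-73: φ = -23.63567°, λ = +98.77467°
LOC2: φ = +39.63467°, λ = +35.53300°
Δφ = 63.2703°,  Δλ = -63.2417°
a = sin²(Δφ/2) + cos φ₁ cos φ₂ sin²(Δλ/2) = 0.469048
c = 2·arcsin(√a) = 1.508852 rad = 86.4509°

86.45°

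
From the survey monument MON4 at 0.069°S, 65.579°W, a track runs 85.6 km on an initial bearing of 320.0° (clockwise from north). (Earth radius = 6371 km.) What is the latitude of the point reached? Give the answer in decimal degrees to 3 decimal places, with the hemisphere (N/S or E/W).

0.521°N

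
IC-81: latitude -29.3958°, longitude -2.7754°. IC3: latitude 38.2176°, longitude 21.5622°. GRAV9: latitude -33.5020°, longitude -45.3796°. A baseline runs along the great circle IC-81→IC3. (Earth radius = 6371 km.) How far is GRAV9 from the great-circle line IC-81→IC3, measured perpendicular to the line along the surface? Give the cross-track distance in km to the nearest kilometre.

δ₁₃ = central angle IC-81→GRAV9 = 0.633991 rad  (haversine)
θ₁₃ = bearing IC-81→GRAV9 = 252.347°,  θ₁₂ = bearing IC-81→IC3 = 19.984°
dₓₜ = R·arcsin(sin δ₁₃ · sin(θ₁₃ − θ₁₂)) = 6371·arcsin(0.59236·sin(232.363°)) = -3110.696 km
|dₓₜ| = 3110.696 km

3111 km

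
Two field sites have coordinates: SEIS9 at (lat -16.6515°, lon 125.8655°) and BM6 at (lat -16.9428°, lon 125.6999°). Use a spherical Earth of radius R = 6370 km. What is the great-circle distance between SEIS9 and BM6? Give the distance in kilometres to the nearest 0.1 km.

Δφ = -0.2913°,  Δλ = -0.1656°
a = sin²(Δφ/2) + cos φ₁ cos φ₂ sin²(Δλ/2) = 0.000008
c = 2·arcsin(√a) = 0.005788 rad = 0.3316°
d = R·c = 6370 × 0.005788 = 36.9 km

36.9 km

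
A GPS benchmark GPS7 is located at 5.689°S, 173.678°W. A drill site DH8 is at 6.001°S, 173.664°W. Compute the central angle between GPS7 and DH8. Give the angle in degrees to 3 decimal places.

Δφ = -0.3120°,  Δλ = 0.0140°
a = sin²(Δφ/2) + cos φ₁ cos φ₂ sin²(Δλ/2) = 0.000007
c = 2·arcsin(√a) = 0.005451 rad = 0.3123°

0.312°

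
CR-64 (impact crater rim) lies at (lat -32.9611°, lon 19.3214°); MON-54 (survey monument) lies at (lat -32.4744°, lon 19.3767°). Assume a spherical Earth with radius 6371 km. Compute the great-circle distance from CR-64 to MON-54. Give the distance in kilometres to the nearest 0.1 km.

54.4 km

Δφ = 0.4867°,  Δλ = 0.0553°
a = sin²(Δφ/2) + cos φ₁ cos φ₂ sin²(Δλ/2) = 0.000018
c = 2·arcsin(√a) = 0.008533 rad = 0.4889°
d = R·c = 6371 × 0.008533 = 54.4 km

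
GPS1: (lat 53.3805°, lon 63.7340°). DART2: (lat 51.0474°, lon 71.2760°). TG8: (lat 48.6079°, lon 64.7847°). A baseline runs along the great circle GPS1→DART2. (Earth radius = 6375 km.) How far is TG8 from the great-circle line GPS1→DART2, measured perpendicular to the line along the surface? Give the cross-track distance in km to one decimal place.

454.1 km

δ₁₃ = central angle GPS1→TG8 = 0.084091 rad  (haversine)
θ₁₃ = bearing GPS1→TG8 = 171.700°,  θ₁₂ = bearing GPS1→DART2 = 113.771°
dₓₜ = R·arcsin(sin δ₁₃ · sin(θ₁₃ − θ₁₂)) = 6375·arcsin(0.08399·sin(57.929°)) = 454.118 km
|dₓₜ| = 454.118 km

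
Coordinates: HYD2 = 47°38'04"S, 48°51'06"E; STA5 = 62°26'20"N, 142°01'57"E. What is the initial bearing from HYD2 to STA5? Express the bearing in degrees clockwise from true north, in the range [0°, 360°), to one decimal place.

38.6°

HYD2: φ = -47.63444°, λ = +48.85167°
STA5: φ = +62.43889°, λ = +142.03250°
Δλ = 93.1808°
y = sin Δλ · cos φ₂ = 0.461982
x = cos φ₁ sin φ₂ − sin φ₁ cos φ₂ cos Δλ = 0.578418
θ = atan2(y, x) = 38.6143° → 38.6143° (mod 360°)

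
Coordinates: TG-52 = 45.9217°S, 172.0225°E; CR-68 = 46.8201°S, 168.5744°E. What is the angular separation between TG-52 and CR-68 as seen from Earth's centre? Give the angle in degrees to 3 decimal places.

2.543°

Δφ = -0.8984°,  Δλ = -3.4481°
a = sin²(Δφ/2) + cos φ₁ cos φ₂ sin²(Δλ/2) = 0.000492
c = 2·arcsin(√a) = 0.044381 rad = 2.5428°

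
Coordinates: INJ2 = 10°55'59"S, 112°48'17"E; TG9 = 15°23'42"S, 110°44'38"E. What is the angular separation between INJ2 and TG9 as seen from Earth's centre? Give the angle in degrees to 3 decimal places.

4.892°

INJ2: φ = -10.93306°, λ = +112.80472°
TG9: φ = -15.39500°, λ = +110.74389°
Δφ = -4.4619°,  Δλ = -2.0608°
a = sin²(Δφ/2) + cos φ₁ cos φ₂ sin²(Δλ/2) = 0.001822
c = 2·arcsin(√a) = 0.085384 rad = 4.8922°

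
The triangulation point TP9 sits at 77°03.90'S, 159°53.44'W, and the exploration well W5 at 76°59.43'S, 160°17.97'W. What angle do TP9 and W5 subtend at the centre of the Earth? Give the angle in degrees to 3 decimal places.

TP9: φ = -77.06500°, λ = -159.89067°
W5: φ = -76.99050°, λ = -160.29950°
Δφ = 0.0745°,  Δλ = -0.4088°
a = sin²(Δφ/2) + cos φ₁ cos φ₂ sin²(Δλ/2) = 0.000001
c = 2·arcsin(√a) = 0.002063 rad = 0.1182°

0.118°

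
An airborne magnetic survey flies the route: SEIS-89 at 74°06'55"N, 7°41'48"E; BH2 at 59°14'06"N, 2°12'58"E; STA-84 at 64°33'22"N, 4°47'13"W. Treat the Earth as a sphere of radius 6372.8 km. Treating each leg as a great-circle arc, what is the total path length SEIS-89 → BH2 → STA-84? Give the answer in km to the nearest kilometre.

SEIS-89: φ = +74.11528°, λ = +7.69667°
BH2: φ = +59.23500°, λ = +2.21611°
STA-84: φ = +64.55611°, λ = -4.78694°
SEIS-89→BH2: c = 0.262190 rad, d = 1670.89 km
BH2→STA-84: c = 0.109131 rad, d = 695.47 km
Total = 1670.89 + 695.47 = 2366.36 km

2366 km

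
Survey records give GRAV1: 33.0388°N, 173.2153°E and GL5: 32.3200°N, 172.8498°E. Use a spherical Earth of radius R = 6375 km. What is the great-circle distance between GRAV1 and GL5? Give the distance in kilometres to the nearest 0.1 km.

Δφ = -0.7188°,  Δλ = -0.3655°
a = sin²(Δφ/2) + cos φ₁ cos φ₂ sin²(Δλ/2) = 0.000047
c = 2·arcsin(√a) = 0.013646 rad = 0.7819°
d = R·c = 6375 × 0.013646 = 87.0 km

87.0 km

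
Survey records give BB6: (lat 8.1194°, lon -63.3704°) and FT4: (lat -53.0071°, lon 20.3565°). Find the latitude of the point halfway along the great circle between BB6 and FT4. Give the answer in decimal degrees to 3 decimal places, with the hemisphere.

Bx = cos φ₂ cos Δλ = 0.065748,  By = cos φ₂ sin Δλ = 0.598113
φₘ = atan2(sin φ₁ + sin φ₂, √((cos φ₁ + Bx)² + By²)) = -28.45117°
λₘ = λ₁ + atan2(By, cos φ₁ + Bx) = -33.83697°

28.451°S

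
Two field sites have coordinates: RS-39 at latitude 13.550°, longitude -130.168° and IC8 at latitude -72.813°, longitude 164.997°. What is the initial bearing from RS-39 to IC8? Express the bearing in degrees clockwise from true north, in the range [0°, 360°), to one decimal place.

Δλ = -64.8350°
y = sin Δλ · cos φ₂ = -0.267445
x = cos φ₁ sin φ₂ − sin φ₁ cos φ₂ cos Δλ = -0.958193
θ = atan2(y, x) = -164.4048° → 195.5952° (mod 360°)

195.6°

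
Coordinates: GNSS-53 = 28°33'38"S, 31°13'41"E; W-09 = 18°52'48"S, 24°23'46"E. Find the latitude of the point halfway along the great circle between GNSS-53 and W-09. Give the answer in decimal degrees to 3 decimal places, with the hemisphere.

GNSS-53: φ = -28.56056°, λ = +31.22806°
W-09: φ = -18.88000°, λ = +24.39611°
Bx = cos φ₂ cos Δλ = 0.939480,  By = cos φ₂ sin Δλ = -0.112557
φₘ = atan2(sin φ₁ + sin φ₂, √((cos φ₁ + Bx)² + By²)) = -23.75777°
λₘ = λ₁ + atan2(By, cos φ₁ + Bx) = 27.68483°

23.758°S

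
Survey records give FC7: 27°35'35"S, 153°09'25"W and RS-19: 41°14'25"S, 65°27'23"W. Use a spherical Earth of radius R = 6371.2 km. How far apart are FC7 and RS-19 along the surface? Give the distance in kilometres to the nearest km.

7851 km

FC7: φ = -27.59306°, λ = -153.15694°
RS-19: φ = -41.24028°, λ = -65.45639°
Δφ = -13.6472°,  Δλ = 87.7006°
a = sin²(Δφ/2) + cos φ₁ cos φ₂ sin²(Δλ/2) = 0.333960
c = 2·arcsin(√a) = 1.232288 rad = 70.6049°
d = R·c = 6371.2 × 1.232288 = 7851.2 km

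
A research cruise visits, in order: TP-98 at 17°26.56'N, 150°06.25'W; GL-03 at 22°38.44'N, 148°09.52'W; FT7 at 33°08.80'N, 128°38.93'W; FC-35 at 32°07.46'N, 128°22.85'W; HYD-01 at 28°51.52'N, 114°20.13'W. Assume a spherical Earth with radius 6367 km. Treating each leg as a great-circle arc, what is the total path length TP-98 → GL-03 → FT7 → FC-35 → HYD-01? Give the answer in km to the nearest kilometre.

TP-98: φ = +17.44267°, λ = -150.10417°
GL-03: φ = +22.64067°, λ = -148.15867°
FT7: φ = +33.14667°, λ = -128.64883°
FC-35: φ = +32.12433°, λ = -128.38083°
HYD-01: φ = +28.85867°, λ = -114.33550°
TP-98→GL-03: c = 0.096162 rad, d = 612.26 km
GL-03→FT7: c = 0.351470 rad, d = 2237.81 km
FT7→FC-35: c = 0.018273 rad, d = 116.34 km
FC-35→HYD-01: c = 0.218602 rad, d = 1391.84 km
Total = 612.26 + 2237.81 + 116.34 + 1391.84 = 4358.25 km

4358 km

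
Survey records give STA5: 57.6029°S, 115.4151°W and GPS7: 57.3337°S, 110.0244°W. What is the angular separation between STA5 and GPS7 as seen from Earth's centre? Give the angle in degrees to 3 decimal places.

2.911°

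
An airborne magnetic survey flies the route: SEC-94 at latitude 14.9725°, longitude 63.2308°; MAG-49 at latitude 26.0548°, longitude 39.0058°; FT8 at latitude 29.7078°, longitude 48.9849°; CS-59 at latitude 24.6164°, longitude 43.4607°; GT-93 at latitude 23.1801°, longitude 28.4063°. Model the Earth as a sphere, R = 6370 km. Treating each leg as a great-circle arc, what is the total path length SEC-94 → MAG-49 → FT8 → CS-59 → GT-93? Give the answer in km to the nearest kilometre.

6185 km

SEC-94→MAG-49: c = 0.439586 rad, d = 2800.16 km
MAG-49→FT8: c = 0.166547 rad, d = 1060.90 km
FT8→CS-59: c = 0.123471 rad, d = 786.51 km
CS-59→GT-93: c = 0.241403 rad, d = 1537.74 km
Total = 2800.16 + 1060.90 + 786.51 + 1537.74 = 6185.32 km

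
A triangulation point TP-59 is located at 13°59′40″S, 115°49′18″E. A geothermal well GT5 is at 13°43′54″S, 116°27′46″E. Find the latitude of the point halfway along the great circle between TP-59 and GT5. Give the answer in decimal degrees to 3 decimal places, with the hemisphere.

13.863°S

TP-59: φ = -13.99444°, λ = +115.82167°
GT5: φ = -13.73167°, λ = +116.46278°
Bx = cos φ₂ cos Δλ = 0.971357,  By = cos φ₂ sin Δλ = 0.010869
φₘ = atan2(sin φ₁ + sin φ₂, √((cos φ₁ + Bx)² + By²)) = -13.86326°
λₘ = λ₁ + atan2(By, cos φ₁ + Bx) = 116.14240°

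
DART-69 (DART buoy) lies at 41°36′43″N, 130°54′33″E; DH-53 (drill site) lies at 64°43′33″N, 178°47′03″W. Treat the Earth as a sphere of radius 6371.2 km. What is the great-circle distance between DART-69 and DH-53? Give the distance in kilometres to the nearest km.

4053 km

DART-69: φ = +41.61194°, λ = +130.90917°
DH-53: φ = +64.72583°, λ = -178.78417°
Δφ = 23.1139°,  Δλ = 50.3067°
a = sin²(Δφ/2) + cos φ₁ cos φ₂ sin²(Δλ/2) = 0.097806
c = 2·arcsin(√a) = 0.636152 rad = 36.4488°
d = R·c = 6371.2 × 0.636152 = 4053.1 km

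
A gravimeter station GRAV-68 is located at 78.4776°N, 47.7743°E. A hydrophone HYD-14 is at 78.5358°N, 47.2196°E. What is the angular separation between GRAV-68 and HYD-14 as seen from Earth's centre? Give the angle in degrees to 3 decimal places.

Δφ = 0.0582°,  Δλ = -0.5547°
a = sin²(Δφ/2) + cos φ₁ cos φ₂ sin²(Δλ/2) = 0.000001
c = 2·arcsin(√a) = 0.002180 rad = 0.1249°

0.125°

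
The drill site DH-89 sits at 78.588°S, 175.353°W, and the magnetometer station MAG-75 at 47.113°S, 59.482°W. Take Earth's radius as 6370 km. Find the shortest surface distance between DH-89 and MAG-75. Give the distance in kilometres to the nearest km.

5419 km

Δφ = 31.4750°,  Δλ = 115.8710°
a = sin²(Δφ/2) + cos φ₁ cos φ₂ sin²(Δλ/2) = 0.170273
c = 2·arcsin(√a) = 0.850703 rad = 48.7417°
d = R·c = 6370 × 0.850703 = 5419.0 km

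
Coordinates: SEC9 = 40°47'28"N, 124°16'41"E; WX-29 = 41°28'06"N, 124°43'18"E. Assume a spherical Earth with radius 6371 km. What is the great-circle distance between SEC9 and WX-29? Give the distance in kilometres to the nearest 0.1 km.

84.0 km

SEC9: φ = +40.79111°, λ = +124.27806°
WX-29: φ = +41.46833°, λ = +124.72167°
Δφ = 0.6772°,  Δλ = 0.4436°
a = sin²(Δφ/2) + cos φ₁ cos φ₂ sin²(Δλ/2) = 0.000043
c = 2·arcsin(√a) = 0.013180 rad = 0.7552°
d = R·c = 6371 × 0.013180 = 84.0 km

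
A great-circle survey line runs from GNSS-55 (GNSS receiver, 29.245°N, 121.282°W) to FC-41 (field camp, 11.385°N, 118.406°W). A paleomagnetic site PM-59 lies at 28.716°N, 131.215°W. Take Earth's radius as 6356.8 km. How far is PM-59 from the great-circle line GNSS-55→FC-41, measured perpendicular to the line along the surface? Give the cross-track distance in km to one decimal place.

955.9 km

δ₁₃ = central angle GNSS-55→PM-59 = 0.151891 rad  (haversine)
θ₁₃ = bearing GNSS-55→PM-59 = 268.936°,  θ₁₂ = bearing GNSS-55→FC-41 = 170.871°
dₓₜ = R·arcsin(sin δ₁₃ · sin(θ₁₃ − θ₁₂)) = 6356.8·arcsin(0.15131·sin(98.065°)) = 955.918 km
|dₓₜ| = 955.918 km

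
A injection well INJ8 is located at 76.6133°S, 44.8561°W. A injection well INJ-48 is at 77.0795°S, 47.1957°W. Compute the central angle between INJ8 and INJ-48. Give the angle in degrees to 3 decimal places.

0.708°

Δφ = -0.4662°,  Δλ = -2.3396°
a = sin²(Δφ/2) + cos φ₁ cos φ₂ sin²(Δλ/2) = 0.000038
c = 2·arcsin(√a) = 0.012350 rad = 0.7076°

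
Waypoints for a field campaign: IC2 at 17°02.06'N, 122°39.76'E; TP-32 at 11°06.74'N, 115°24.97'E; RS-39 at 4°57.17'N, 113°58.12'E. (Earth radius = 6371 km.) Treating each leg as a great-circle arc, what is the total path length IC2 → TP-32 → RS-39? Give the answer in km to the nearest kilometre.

1725 km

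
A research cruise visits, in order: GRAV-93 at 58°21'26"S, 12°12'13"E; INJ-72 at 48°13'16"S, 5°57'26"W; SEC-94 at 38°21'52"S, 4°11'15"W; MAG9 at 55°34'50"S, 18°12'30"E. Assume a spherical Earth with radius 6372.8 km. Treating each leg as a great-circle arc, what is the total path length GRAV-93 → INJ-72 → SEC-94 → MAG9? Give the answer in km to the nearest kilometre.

5285 km

GRAV-93: φ = -58.35722°, λ = +12.20361°
INJ-72: φ = -48.22111°, λ = -5.95722°
SEC-94: φ = -38.36444°, λ = -4.18750°
MAG9: φ = -55.58056°, λ = +18.20833°
GRAV-93→INJ-72: c = 0.257693 rad, d = 1642.22 km
INJ-72→SEC-94: c = 0.173481 rad, d = 1105.56 km
SEC-94→MAG9: c = 0.398185 rad, d = 2537.55 km
Total = 1642.22 + 1105.56 + 2537.55 = 5285.33 km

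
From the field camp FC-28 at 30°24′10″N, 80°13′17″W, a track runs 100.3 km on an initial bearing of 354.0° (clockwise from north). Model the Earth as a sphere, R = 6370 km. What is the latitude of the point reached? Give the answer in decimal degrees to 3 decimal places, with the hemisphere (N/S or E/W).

31.300°N

FC-28: φ = +30.40278°, λ = -80.22139°
δ = d/R = 100.3/6370 = 0.015746 rad
φ₂ = arcsin(sin φ₁ cos δ + cos φ₁ sin δ cos θ)
   = arcsin(0.50608·0.99988 + 0.86249·0.01575·0.99452) = 31.29995°
λ₂ = λ₁ + atan2(sin θ sin δ cos φ₁, cos δ − sin φ₁ sin φ₂) = -80.33175°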